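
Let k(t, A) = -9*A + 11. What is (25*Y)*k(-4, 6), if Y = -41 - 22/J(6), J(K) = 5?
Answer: 48805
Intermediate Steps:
k(t, A) = 11 - 9*A
Y = -227/5 (Y = -41 - 22/5 = -227/5 ≈ -45.400)
(25*Y)*k(-4, 6) = (25*(-227/5))*(11 - 9*6) = -1135*(11 - 54) = -1135*(-43) = 48805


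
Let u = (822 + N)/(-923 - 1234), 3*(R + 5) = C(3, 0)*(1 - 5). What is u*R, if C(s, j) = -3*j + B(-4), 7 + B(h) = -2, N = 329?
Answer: -8057/2157 ≈ -3.7353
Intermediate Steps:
B(h) = -9 (B(h) = -7 - 2 = -9)
C(s, j) = -9 - 3*j (C(s, j) = -3*j - 9 = -9 - 3*j)
R = 7 (R = -5 + ((-9 - 3*0)*(1 - 5))/3 = -5 + ((-9 + 0)*(-4))/3 = -5 + (-9*(-4))/3 = -5 + (1/3)*36 = -5 + 12 = 7)
u = -1151/2157 (u = (822 + 329)/(-923 - 1234) = 1151/(-2157) = 1151*(-1/2157) = -1151/2157 ≈ -0.53361)
u*R = -1151/2157*7 = -8057/2157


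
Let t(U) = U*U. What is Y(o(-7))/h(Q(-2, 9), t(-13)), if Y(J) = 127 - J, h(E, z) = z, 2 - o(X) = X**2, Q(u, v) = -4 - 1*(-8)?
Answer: 174/169 ≈ 1.0296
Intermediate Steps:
Q(u, v) = 4 (Q(u, v) = -4 + 8 = 4)
t(U) = U**2
o(X) = 2 - X**2
Y(o(-7))/h(Q(-2, 9), t(-13)) = (127 - (2 - 1*(-7)**2))/((-13)**2) = (127 - (2 - 1*49))/169 = (127 - (2 - 49))*(1/169) = (127 - 1*(-47))*(1/169) = (127 + 47)*(1/169) = 174*(1/169) = 174/169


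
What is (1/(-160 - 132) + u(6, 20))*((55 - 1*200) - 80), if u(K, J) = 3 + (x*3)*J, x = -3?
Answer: 11629125/292 ≈ 39826.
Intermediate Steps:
u(K, J) = 3 - 9*J (u(K, J) = 3 + (-3*3)*J = 3 - 9*J)
(1/(-160 - 132) + u(6, 20))*((55 - 1*200) - 80) = (1/(-160 - 132) + (3 - 9*20))*((55 - 1*200) - 80) = (1/(-292) + (3 - 180))*((55 - 200) - 80) = (-1/292 - 177)*(-145 - 80) = -51685/292*(-225) = 11629125/292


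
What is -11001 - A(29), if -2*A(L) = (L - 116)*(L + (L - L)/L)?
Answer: -24525/2 ≈ -12263.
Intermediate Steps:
A(L) = -L*(-116 + L)/2 (A(L) = -(L - 116)*(L + (L - L)/L)/2 = -(-116 + L)*(L + 0/L)/2 = -(-116 + L)*(L + 0)/2 = -(-116 + L)*L/2 = -L*(-116 + L)/2)
-11001 - A(29) = -11001 - 29*(116 - 1*29)/2 = -11001 - 29*(116 - 29)/2 = -11001 - 29*87/2 = -11001 - 1*2523/2 = -11001 - 2523/2 = -24525/2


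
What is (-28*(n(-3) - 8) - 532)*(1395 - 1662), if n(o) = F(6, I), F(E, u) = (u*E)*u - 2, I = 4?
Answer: 784980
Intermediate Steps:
F(E, u) = -2 + E*u² (F(E, u) = (E*u)*u - 2 = E*u² - 2 = -2 + E*u²)
n(o) = 94 (n(o) = -2 + 6*4² = -2 + 6*16 = -2 + 96 = 94)
(-28*(n(-3) - 8) - 532)*(1395 - 1662) = (-28*(94 - 8) - 532)*(1395 - 1662) = (-28*86 - 532)*(-267) = (-2408 - 532)*(-267) = -2940*(-267) = 784980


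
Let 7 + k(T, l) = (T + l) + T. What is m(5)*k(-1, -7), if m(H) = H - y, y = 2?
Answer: -48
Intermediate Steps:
k(T, l) = -7 + l + 2*T (k(T, l) = -7 + ((T + l) + T) = -7 + (l + 2*T) = -7 + l + 2*T)
m(H) = -2 + H (m(H) = H - 1*2 = H - 2 = -2 + H)
m(5)*k(-1, -7) = (-2 + 5)*(-7 - 7 + 2*(-1)) = 3*(-7 - 7 - 2) = 3*(-16) = -48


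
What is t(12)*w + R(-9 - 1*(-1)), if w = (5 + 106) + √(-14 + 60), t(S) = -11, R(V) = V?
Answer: -1229 - 11*√46 ≈ -1303.6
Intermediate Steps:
w = 111 + √46 ≈ 117.78
t(12)*w + R(-9 - 1*(-1)) = -11*(111 + √46) + (-9 - 1*(-1)) = (-1221 - 11*√46) + (-9 + 1) = (-1221 - 11*√46) - 8 = -1229 - 11*√46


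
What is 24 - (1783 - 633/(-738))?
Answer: -432925/246 ≈ -1759.9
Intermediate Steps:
24 - (1783 - 633/(-738)) = 24 - (1783 - 633*(-1/738)) = 24 - (1783 + 211/246) = 24 - 1*438829/246 = 24 - 438829/246 = -432925/246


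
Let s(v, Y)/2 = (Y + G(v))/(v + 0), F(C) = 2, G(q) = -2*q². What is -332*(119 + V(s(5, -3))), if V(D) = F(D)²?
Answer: -40836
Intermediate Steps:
s(v, Y) = 2*(Y - 2*v²)/v (s(v, Y) = 2*((Y - 2*v²)/(v + 0)) = 2*((Y - 2*v²)/v) = 2*(Y - 2*v²)/v)
V(D) = 4 (V(D) = 2² = 4)
-332*(119 + V(s(5, -3))) = -332*(119 + 4) = -332*123 = -40836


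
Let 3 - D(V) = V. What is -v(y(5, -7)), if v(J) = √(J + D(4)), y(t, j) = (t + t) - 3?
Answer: -√6 ≈ -2.4495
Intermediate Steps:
y(t, j) = -3 + 2*t (y(t, j) = 2*t - 3 = -3 + 2*t)
D(V) = 3 - V
v(J) = √(-1 + J) (v(J) = √(J + (3 - 1*4)) = √(J + (3 - 4)) = √(J - 1) = √(-1 + J))
-v(y(5, -7)) = -√(-1 + (-3 + 2*5)) = -√(-1 + (-3 + 10)) = -√(-1 + 7) = -√6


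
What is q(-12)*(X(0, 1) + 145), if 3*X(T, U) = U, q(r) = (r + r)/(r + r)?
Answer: 436/3 ≈ 145.33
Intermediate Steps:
q(r) = 1 (q(r) = (2*r)/((2*r)) = (2*r)*(1/(2*r)) = 1)
X(T, U) = U/3
q(-12)*(X(0, 1) + 145) = 1*((⅓)*1 + 145) = 1*(⅓ + 145) = 1*(436/3) = 436/3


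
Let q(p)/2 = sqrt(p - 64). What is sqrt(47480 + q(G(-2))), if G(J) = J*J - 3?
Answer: sqrt(47480 + 6*I*sqrt(7)) ≈ 217.9 + 0.0364*I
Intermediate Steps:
G(J) = -3 + J**2 (G(J) = J**2 - 3 = -3 + J**2)
q(p) = 2*sqrt(-64 + p) (q(p) = 2*sqrt(p - 64) = 2*sqrt(-64 + p))
sqrt(47480 + q(G(-2))) = sqrt(47480 + 2*sqrt(-64 + (-3 + (-2)**2))) = sqrt(47480 + 2*sqrt(-64 + (-3 + 4))) = sqrt(47480 + 2*sqrt(-64 + 1)) = sqrt(47480 + 2*sqrt(-63)) = sqrt(47480 + 2*(3*I*sqrt(7))) = sqrt(47480 + 6*I*sqrt(7))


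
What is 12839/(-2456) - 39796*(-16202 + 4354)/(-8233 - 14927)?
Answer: -144788592361/7110120 ≈ -20364.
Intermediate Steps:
12839/(-2456) - 39796*(-16202 + 4354)/(-8233 - 14927) = 12839*(-1/2456) - 39796/((-23160/(-11848))) = -12839/2456 - 39796/((-23160*(-1/11848))) = -12839/2456 - 39796/2895/1481 = -12839/2456 - 39796*1481/2895 = -12839/2456 - 58937876/2895 = -144788592361/7110120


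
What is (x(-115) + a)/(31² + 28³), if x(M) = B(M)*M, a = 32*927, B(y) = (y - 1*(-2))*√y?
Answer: 29664/22913 + 12995*I*√115/22913 ≈ 1.2946 + 6.082*I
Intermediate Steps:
B(y) = √y*(2 + y) (B(y) = (y + 2)*√y = (2 + y)*√y = √y*(2 + y))
a = 29664
x(M) = M^(3/2)*(2 + M) (x(M) = (√M*(2 + M))*M = M^(3/2)*(2 + M))
(x(-115) + a)/(31² + 28³) = ((-115)^(3/2)*(2 - 115) + 29664)/(31² + 28³) = (-115*I*√115*(-113) + 29664)/(961 + 21952) = (12995*I*√115 + 29664)/22913 = (29664 + 12995*I*√115)*(1/22913) = 29664/22913 + 12995*I*√115/22913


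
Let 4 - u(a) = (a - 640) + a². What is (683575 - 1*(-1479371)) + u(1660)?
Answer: -593670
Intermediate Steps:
u(a) = 644 - a - a² (u(a) = 4 - ((a - 640) + a²) = 4 - ((-640 + a) + a²) = 4 - (-640 + a + a²) = 4 + (640 - a - a²) = 644 - a - a²)
(683575 - 1*(-1479371)) + u(1660) = (683575 - 1*(-1479371)) + (644 - 1*1660 - 1*1660²) = (683575 + 1479371) + (644 - 1660 - 1*2755600) = 2162946 + (644 - 1660 - 2755600) = 2162946 - 2756616 = -593670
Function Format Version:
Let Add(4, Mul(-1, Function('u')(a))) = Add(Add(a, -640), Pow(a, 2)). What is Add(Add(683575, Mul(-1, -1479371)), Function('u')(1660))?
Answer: -593670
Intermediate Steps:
Function('u')(a) = Add(644, Mul(-1, a), Mul(-1, Pow(a, 2))) (Function('u')(a) = Add(4, Mul(-1, Add(Add(a, -640), Pow(a, 2)))) = Add(4, Mul(-1, Add(Add(-640, a), Pow(a, 2)))) = Add(4, Mul(-1, Add(-640, a, Pow(a, 2)))) = Add(4, Add(640, Mul(-1, a), Mul(-1, Pow(a, 2)))) = Add(644, Mul(-1, a), Mul(-1, Pow(a, 2))))
Add(Add(683575, Mul(-1, -1479371)), Function('u')(1660)) = Add(Add(683575, Mul(-1, -1479371)), Add(644, Mul(-1, 1660), Mul(-1, Pow(1660, 2)))) = Add(Add(683575, 1479371), Add(644, -1660, Mul(-1, 2755600))) = Add(2162946, Add(644, -1660, -2755600)) = Add(2162946, -2756616) = -593670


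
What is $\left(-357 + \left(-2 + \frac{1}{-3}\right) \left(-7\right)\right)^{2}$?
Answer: $\frac{1044484}{9} \approx 1.1605 \cdot 10^{5}$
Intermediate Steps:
$\left(-357 + \left(-2 + \frac{1}{-3}\right) \left(-7\right)\right)^{2} = \left(-357 + \left(-2 - \frac{1}{3}\right) \left(-7\right)\right)^{2} = \left(-357 - - \frac{49}{3}\right)^{2} = \left(-357 + \frac{49}{3}\right)^{2} = \left(- \frac{1022}{3}\right)^{2} = \frac{1044484}{9}$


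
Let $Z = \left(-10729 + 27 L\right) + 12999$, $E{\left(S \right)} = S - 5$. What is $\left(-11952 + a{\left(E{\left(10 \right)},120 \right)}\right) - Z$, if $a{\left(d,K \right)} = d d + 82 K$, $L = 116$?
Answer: $-7489$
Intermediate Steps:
$E{\left(S \right)} = -5 + S$ ($E{\left(S \right)} = S - 5 = -5 + S$)
$a{\left(d,K \right)} = d^{2} + 82 K$
$Z = 5402$ ($Z = \left(-10729 + 27 \cdot 116\right) + 12999 = \left(-10729 + 3132\right) + 12999 = -7597 + 12999 = 5402$)
$\left(-11952 + a{\left(E{\left(10 \right)},120 \right)}\right) - Z = \left(-11952 + \left(\left(-5 + 10\right)^{2} + 82 \cdot 120\right)\right) - 5402 = \left(-11952 + \left(5^{2} + 9840\right)\right) - 5402 = \left(-11952 + \left(25 + 9840\right)\right) - 5402 = \left(-11952 + 9865\right) - 5402 = -2087 - 5402 = -7489$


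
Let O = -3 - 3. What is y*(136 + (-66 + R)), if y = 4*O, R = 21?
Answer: -2184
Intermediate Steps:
O = -6
y = -24 (y = 4*(-6) = -24)
y*(136 + (-66 + R)) = -24*(136 + (-66 + 21)) = -24*(136 - 45) = -24*91 = -2184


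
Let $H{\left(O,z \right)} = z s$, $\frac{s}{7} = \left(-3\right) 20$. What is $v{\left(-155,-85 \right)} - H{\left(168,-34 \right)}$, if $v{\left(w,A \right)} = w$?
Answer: $-14435$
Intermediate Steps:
$s = -420$ ($s = 7 \left(\left(-3\right) 20\right) = 7 \left(-60\right) = -420$)
$H{\left(O,z \right)} = - 420 z$ ($H{\left(O,z \right)} = z \left(-420\right) = - 420 z$)
$v{\left(-155,-85 \right)} - H{\left(168,-34 \right)} = -155 - \left(-420\right) \left(-34\right) = -155 - 14280 = -14435$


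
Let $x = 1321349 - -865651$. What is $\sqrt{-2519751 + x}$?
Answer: $i \sqrt{332751} \approx 576.85 i$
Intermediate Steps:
$x = 2187000$ ($x = 1321349 + 865651 = 2187000$)
$\sqrt{-2519751 + x} = \sqrt{-2519751 + 2187000} = \sqrt{-332751} = i \sqrt{332751}$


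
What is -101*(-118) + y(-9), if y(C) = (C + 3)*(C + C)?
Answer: 12026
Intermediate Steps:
y(C) = 2*C*(3 + C) (y(C) = (3 + C)*(2*C) = 2*C*(3 + C))
-101*(-118) + y(-9) = -101*(-118) + 2*(-9)*(3 - 9) = 11918 + 2*(-9)*(-6) = 11918 + 108 = 12026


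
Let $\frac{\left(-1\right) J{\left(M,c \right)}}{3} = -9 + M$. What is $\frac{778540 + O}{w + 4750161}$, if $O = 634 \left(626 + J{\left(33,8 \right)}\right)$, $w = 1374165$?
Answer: $\frac{188296}{1020721} \approx 0.18447$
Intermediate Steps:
$J{\left(M,c \right)} = 27 - 3 M$ ($J{\left(M,c \right)} = - 3 \left(-9 + M\right) = 27 - 3 M$)
$O = 351236$ ($O = 634 \left(626 + \left(27 - 99\right)\right) = 634 \left(626 - 72\right) = 634 \cdot 554 = 351236$)
$\frac{778540 + O}{w + 4750161} = \frac{778540 + 351236}{1374165 + 4750161} = \frac{1129776}{6124326} = 1129776 \cdot \frac{1}{6124326} = \frac{188296}{1020721}$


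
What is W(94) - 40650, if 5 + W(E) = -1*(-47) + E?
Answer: -40514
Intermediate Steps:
W(E) = 42 + E (W(E) = -5 + (-1*(-47) + E) = -5 + (47 + E) = 42 + E)
W(94) - 40650 = (42 + 94) - 40650 = 136 - 40650 = -40514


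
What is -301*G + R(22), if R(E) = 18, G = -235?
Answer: 70753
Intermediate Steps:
-301*G + R(22) = -301*(-235) + 18 = 70735 + 18 = 70753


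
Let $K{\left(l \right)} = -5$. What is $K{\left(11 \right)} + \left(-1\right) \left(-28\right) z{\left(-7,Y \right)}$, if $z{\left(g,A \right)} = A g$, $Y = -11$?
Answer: $2151$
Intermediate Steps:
$K{\left(11 \right)} + \left(-1\right) \left(-28\right) z{\left(-7,Y \right)} = -5 + \left(-1\right) \left(-28\right) \left(\left(-11\right) \left(-7\right)\right) = -5 + 28 \cdot 77 = -5 + 2156 = 2151$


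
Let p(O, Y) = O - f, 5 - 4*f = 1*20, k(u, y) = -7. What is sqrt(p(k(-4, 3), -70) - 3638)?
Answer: I*sqrt(14565)/2 ≈ 60.343*I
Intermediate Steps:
f = -15/4 (f = 5/4 - 20/4 = 5/4 - 1/4*20 = 5/4 - 5 = -15/4 ≈ -3.7500)
p(O, Y) = 15/4 + O (p(O, Y) = O - 1*(-15/4) = O + 15/4 = 15/4 + O)
sqrt(p(k(-4, 3), -70) - 3638) = sqrt((15/4 - 7) - 3638) = sqrt(-13/4 - 3638) = sqrt(-14565/4) = I*sqrt(14565)/2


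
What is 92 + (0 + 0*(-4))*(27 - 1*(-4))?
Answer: 92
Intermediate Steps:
92 + (0 + 0*(-4))*(27 - 1*(-4)) = 92 + (0 + 0)*(27 + 4) = 92 + 0*31 = 92 + 0 = 92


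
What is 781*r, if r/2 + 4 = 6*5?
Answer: 40612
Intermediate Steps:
r = 52 (r = -8 + 2*(6*5) = -8 + 2*30 = -8 + 60 = 52)
781*r = 781*52 = 40612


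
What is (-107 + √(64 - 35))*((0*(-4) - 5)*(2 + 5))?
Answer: 3745 - 35*√29 ≈ 3556.5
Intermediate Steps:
(-107 + √(64 - 35))*((0*(-4) - 5)*(2 + 5)) = (-107 + √29)*((0 - 5)*7) = (-107 + √29)*(-5*7) = (-107 + √29)*(-35) = 3745 - 35*√29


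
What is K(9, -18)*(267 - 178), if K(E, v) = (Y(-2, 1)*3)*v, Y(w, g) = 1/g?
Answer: -4806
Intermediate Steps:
Y(w, g) = 1/g
K(E, v) = 3*v (K(E, v) = (3/1)*v = (1*3)*v = 3*v)
K(9, -18)*(267 - 178) = (3*(-18))*(267 - 178) = -54*89 = -4806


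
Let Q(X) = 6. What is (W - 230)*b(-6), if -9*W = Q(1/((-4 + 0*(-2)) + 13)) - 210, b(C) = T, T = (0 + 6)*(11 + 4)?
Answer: -18660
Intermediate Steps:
T = 90 (T = 6*15 = 90)
b(C) = 90
W = 68/3 (W = -(6 - 210)/9 = -⅑*(-204) = 68/3 ≈ 22.667)
(W - 230)*b(-6) = (68/3 - 230)*90 = -622/3*90 = -18660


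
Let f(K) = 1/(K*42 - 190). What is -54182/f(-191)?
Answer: 444942584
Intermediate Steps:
f(K) = 1/(-190 + 42*K) (f(K) = 1/(42*K - 190) = 1/(-190 + 42*K))
-54182/f(-191) = -54182/(1/(2*(-95 + 21*(-191)))) = -54182/(1/(2*(-95 - 4011))) = -54182/((1/2)/(-4106)) = -54182/((1/2)*(-1/4106)) = -54182/(-1/8212) = -54182*(-8212) = 444942584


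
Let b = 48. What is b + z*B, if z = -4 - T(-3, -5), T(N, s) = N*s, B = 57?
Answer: -1035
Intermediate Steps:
z = -19 (z = -4 - (-3)*(-5) = -4 - 1*15 = -4 - 15 = -19)
b + z*B = 48 - 19*57 = 48 - 1083 = -1035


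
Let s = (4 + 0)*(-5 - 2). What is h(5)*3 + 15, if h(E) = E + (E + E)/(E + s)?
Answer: 660/23 ≈ 28.696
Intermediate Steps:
s = -28 (s = 4*(-7) = -28)
h(E) = E + 2*E/(-28 + E) (h(E) = E + (E + E)/(E - 28) = E + (2*E)/(-28 + E) = E + 2*E/(-28 + E))
h(5)*3 + 15 = (5*(-26 + 5)/(-28 + 5))*3 + 15 = (5*(-21)/(-23))*3 + 15 = (5*(-1/23)*(-21))*3 + 15 = (105/23)*3 + 15 = 315/23 + 15 = 660/23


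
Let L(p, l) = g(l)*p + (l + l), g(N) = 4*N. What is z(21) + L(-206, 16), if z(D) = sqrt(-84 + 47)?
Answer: -13152 + I*sqrt(37) ≈ -13152.0 + 6.0828*I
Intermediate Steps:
z(D) = I*sqrt(37) (z(D) = sqrt(-37) = I*sqrt(37))
L(p, l) = 2*l + 4*l*p (L(p, l) = (4*l)*p + (l + l) = 4*l*p + 2*l = 2*l + 4*l*p)
z(21) + L(-206, 16) = I*sqrt(37) + 2*16*(1 + 2*(-206)) = I*sqrt(37) + 2*16*(1 - 412) = I*sqrt(37) + 2*16*(-411) = I*sqrt(37) - 13152 = -13152 + I*sqrt(37)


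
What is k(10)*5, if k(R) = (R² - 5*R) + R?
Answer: 300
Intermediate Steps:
k(R) = R² - 4*R
k(10)*5 = (10*(-4 + 10))*5 = (10*6)*5 = 60*5 = 300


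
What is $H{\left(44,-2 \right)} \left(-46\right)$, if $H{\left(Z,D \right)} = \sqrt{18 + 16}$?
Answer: $- 46 \sqrt{34} \approx -268.22$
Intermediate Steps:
$H{\left(Z,D \right)} = \sqrt{34}$
$H{\left(44,-2 \right)} \left(-46\right) = \sqrt{34} \left(-46\right) = - 46 \sqrt{34}$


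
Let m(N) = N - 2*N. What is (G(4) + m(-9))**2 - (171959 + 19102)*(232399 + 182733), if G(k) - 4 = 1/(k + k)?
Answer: -5076194232303/64 ≈ -7.9316e+10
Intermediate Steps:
m(N) = -N
G(k) = 4 + 1/(2*k) (G(k) = 4 + 1/(k + k) = 4 + 1/(2*k))
(G(4) + m(-9))**2 - (171959 + 19102)*(232399 + 182733) = ((4 + (1/2)/4) - 1*(-9))**2 - (171959 + 19102)*(232399 + 182733) = ((4 + (1/2)*(1/4)) + 9)**2 - 191061*415132 = ((4 + 1/8) + 9)**2 - 1*79315535052 = (33/8 + 9)**2 - 79315535052 = (105/8)**2 - 79315535052 = 11025/64 - 79315535052 = -5076194232303/64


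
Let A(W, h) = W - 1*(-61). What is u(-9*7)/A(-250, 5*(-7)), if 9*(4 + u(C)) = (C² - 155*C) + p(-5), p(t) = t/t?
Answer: -1957/243 ≈ -8.0535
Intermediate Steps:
A(W, h) = 61 + W (A(W, h) = W + 61 = 61 + W)
p(t) = 1
u(C) = -35/9 - 155*C/9 + C²/9 (u(C) = -4 + ((C² - 155*C) + 1)/9 = -4 + (1 + C² - 155*C)/9 = -4 + (⅑ - 155*C/9 + C²/9) = -35/9 - 155*C/9 + C²/9)
u(-9*7)/A(-250, 5*(-7)) = (-35/9 - (-155)*7 + (-9*7)²/9)/(61 - 250) = (-35/9 - 155/9*(-63) + (⅑)*(-63)²)/(-189) = (-35/9 + 1085 + (⅑)*3969)*(-1/189) = (-35/9 + 1085 + 441)*(-1/189) = (13699/9)*(-1/189) = -1957/243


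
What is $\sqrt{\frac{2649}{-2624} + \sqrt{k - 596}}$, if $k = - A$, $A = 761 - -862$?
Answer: $\frac{\sqrt{-108609 + 107584 i \sqrt{2219}}}{328} \approx 4.8014 + 4.9054 i$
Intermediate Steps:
$A = 1623$ ($A = 761 + 862 = 1623$)
$k = -1623$ ($k = \left(-1\right) 1623 = -1623$)
$\sqrt{\frac{2649}{-2624} + \sqrt{k - 596}} = \sqrt{\frac{2649}{-2624} + \sqrt{-1623 - 596}} = \sqrt{2649 \left(- \frac{1}{2624}\right) + \sqrt{-2219}} = \sqrt{- \frac{2649}{2624} + i \sqrt{2219}}$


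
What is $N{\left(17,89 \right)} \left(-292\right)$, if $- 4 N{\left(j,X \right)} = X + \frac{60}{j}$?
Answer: $\frac{114829}{17} \approx 6754.6$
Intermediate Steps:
$N{\left(j,X \right)} = - \frac{15}{j} - \frac{X}{4}$ ($N{\left(j,X \right)} = - \frac{X + \frac{60}{j}}{4} = - \frac{15}{j} - \frac{X}{4}$)
$N{\left(17,89 \right)} \left(-292\right) = \left(- \frac{15}{17} - \frac{89}{4}\right) \left(-292\right) = \left(- \frac{1573}{68}\right) \left(-292\right) = \frac{114829}{17}$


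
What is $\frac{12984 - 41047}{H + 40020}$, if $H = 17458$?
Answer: $- \frac{28063}{57478} \approx -0.48824$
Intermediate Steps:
$\frac{12984 - 41047}{H + 40020} = \frac{12984 - 41047}{17458 + 40020} = - \frac{28063}{57478}$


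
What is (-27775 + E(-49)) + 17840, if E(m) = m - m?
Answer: -9935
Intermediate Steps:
E(m) = 0
(-27775 + E(-49)) + 17840 = (-27775 + 0) + 17840 = -27775 + 17840 = -9935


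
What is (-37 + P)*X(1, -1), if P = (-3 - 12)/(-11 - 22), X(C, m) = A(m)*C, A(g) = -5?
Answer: 2010/11 ≈ 182.73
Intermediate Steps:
X(C, m) = -5*C
P = 5/11 (P = -15/(-33) = -15*(-1/33) = 5/11 ≈ 0.45455)
(-37 + P)*X(1, -1) = (-37 + 5/11)*(-5*1) = -402/11*(-5) = 2010/11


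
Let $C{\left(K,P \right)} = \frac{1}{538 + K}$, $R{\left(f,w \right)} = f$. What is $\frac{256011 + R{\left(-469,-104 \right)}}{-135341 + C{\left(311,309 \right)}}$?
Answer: $- \frac{108477579}{57452254} \approx -1.8881$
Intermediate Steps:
$\frac{256011 + R{\left(-469,-104 \right)}}{-135341 + C{\left(311,309 \right)}} = \frac{256011 - 469}{-135341 + \frac{1}{538 + 311}} = \frac{255542}{-135341 + \frac{1}{849}} = \frac{255542}{- \frac{114904508}{849}} = 255542 \left(- \frac{849}{114904508}\right) = - \frac{108477579}{57452254}$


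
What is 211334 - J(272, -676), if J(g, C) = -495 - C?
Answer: 211153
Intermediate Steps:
211334 - J(272, -676) = 211334 - (-495 - 1*(-676)) = 211334 - (-495 + 676) = 211334 - 1*181 = 211334 - 181 = 211153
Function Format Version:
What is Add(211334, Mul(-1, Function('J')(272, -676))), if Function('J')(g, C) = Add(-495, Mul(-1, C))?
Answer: 211153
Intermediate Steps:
Add(211334, Mul(-1, Function('J')(272, -676))) = Add(211334, Mul(-1, Add(-495, Mul(-1, -676)))) = Add(211334, Mul(-1, Add(-495, 676))) = Add(211334, Mul(-1, 181)) = Add(211334, -181) = 211153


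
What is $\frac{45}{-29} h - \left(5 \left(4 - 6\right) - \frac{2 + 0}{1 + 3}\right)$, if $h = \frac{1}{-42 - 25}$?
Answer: $\frac{40893}{3886} \approx 10.523$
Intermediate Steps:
$h = - \frac{1}{67}$ ($h = \frac{1}{-67} = - \frac{1}{67} \approx -0.014925$)
$\frac{45}{-29} h - \left(5 \left(4 - 6\right) - \frac{2 + 0}{1 + 3}\right) = \frac{45}{-29} \left(- \frac{1}{67}\right) - \left(5 \left(4 - 6\right) - \frac{2 + 0}{1 + 3}\right) = 45 \left(- \frac{1}{29}\right) \left(- \frac{1}{67}\right) - \left(- \frac{1}{2} + 5 \left(4 - 6\right)\right) = \left(- \frac{45}{29}\right) \left(- \frac{1}{67}\right) + \left(2 \cdot \frac{1}{4} - -10\right) = \frac{45}{1943} + \left(\frac{1}{2} + 10\right) = \frac{45}{1943} + \frac{21}{2} = \frac{40893}{3886}$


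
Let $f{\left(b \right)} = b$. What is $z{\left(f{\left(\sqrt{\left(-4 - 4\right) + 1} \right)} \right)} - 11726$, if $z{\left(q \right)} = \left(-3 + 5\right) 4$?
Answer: $-11718$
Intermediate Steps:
$z{\left(q \right)} = 8$ ($z{\left(q \right)} = 2 \cdot 4 = 8$)
$z{\left(f{\left(\sqrt{\left(-4 - 4\right) + 1} \right)} \right)} - 11726 = 8 - 11726 = -11718$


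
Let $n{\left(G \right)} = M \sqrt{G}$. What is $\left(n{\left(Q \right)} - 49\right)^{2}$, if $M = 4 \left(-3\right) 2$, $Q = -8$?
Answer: $-2207 + 4704 i \sqrt{2} \approx -2207.0 + 6652.5 i$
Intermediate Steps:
$M = -24$ ($M = \left(-12\right) 2 = -24$)
$n{\left(G \right)} = - 24 \sqrt{G}$
$\left(n{\left(Q \right)} - 49\right)^{2} = \left(- 24 \sqrt{-8} - 49\right)^{2} = \left(- 24 \cdot 2 i \sqrt{2} - 49\right)^{2} = \left(- 48 i \sqrt{2} - 49\right)^{2} = \left(-49 - 48 i \sqrt{2}\right)^{2}$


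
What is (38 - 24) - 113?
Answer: -99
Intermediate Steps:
(38 - 24) - 113 = 14 - 113 = -99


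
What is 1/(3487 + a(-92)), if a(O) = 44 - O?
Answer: 1/3623 ≈ 0.00027601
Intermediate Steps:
1/(3487 + a(-92)) = 1/(3487 + (44 - 1*(-92))) = 1/(3487 + (44 + 92)) = 1/(3487 + 136) = 1/3623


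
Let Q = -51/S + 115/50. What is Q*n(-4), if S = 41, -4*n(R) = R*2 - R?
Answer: 433/410 ≈ 1.0561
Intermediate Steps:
n(R) = -R/4 (n(R) = -(R*2 - R)/4 = -(2*R - R)/4 = -R/4)
Q = 433/410 (Q = -51/41 + 115/50 = -51*1/41 + 115*(1/50) = -51/41 + 23/10 = 433/410 ≈ 1.0561)
Q*n(-4) = 433*(-¼*(-4))/410 = (433/410)*1 = 433/410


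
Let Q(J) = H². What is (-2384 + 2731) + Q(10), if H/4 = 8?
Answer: 1371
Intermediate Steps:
H = 32 (H = 4*8 = 32)
Q(J) = 1024 (Q(J) = 32² = 1024)
(-2384 + 2731) + Q(10) = (-2384 + 2731) + 1024 = 347 + 1024 = 1371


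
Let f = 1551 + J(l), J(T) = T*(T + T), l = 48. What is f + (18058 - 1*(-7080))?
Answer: 31297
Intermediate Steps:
J(T) = 2*T² (J(T) = T*(2*T) = 2*T²)
f = 6159 (f = 1551 + 2*48² = 1551 + 2*2304 = 1551 + 4608 = 6159)
f + (18058 - 1*(-7080)) = 6159 + (18058 - 1*(-7080)) = 6159 + (18058 + 7080) = 6159 + 25138 = 31297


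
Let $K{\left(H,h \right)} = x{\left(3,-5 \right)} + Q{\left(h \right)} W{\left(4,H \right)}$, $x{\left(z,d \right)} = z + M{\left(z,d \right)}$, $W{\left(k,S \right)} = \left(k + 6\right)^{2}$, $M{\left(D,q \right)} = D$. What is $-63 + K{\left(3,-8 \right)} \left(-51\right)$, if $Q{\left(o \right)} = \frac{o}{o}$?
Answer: $-5469$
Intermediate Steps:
$Q{\left(o \right)} = 1$
$W{\left(k,S \right)} = \left(6 + k\right)^{2}$
$x{\left(z,d \right)} = 2 z$ ($x{\left(z,d \right)} = z + z = 2 z$)
$K{\left(H,h \right)} = 106$ ($K{\left(H,h \right)} = 2 \cdot 3 + 1 \left(6 + 4\right)^{2} = 6 + 1 \cdot 10^{2} = 6 + 1 \cdot 100 = 6 + 100 = 106$)
$-63 + K{\left(3,-8 \right)} \left(-51\right) = -63 + 106 \left(-51\right) = -63 - 5406 = -5469$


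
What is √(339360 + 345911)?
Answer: √685271 ≈ 827.81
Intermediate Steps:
√(339360 + 345911) = √685271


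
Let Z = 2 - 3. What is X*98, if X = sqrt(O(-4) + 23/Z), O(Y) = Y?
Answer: 294*I*sqrt(3) ≈ 509.22*I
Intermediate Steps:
Z = -1
X = 3*I*sqrt(3) (X = sqrt(-4 + 23/(-1)) = sqrt(-4 + 23*(-1)) = sqrt(-4 - 23) = sqrt(-27) = 3*I*sqrt(3) ≈ 5.1962*I)
X*98 = (3*I*sqrt(3))*98 = 294*I*sqrt(3)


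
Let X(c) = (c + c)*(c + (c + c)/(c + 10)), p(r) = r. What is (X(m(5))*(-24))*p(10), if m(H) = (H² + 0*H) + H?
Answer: -453600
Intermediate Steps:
m(H) = H + H² (m(H) = (H² + 0) + H = H² + H = H + H²)
X(c) = 2*c*(c + 2*c/(10 + c)) (X(c) = (2*c)*(c + (2*c)/(10 + c)) = (2*c)*(c + 2*c/(10 + c)) = 2*c*(c + 2*c/(10 + c)))
(X(m(5))*(-24))*p(10) = ((2*(5*(1 + 5))²*(12 + 5*(1 + 5))/(10 + 5*(1 + 5)))*(-24))*10 = ((2*(5*6)²*(12 + 5*6)/(10 + 5*6))*(-24))*10 = ((2*30²*(12 + 30)/(10 + 30))*(-24))*10 = ((2*900*42/40)*(-24))*10 = ((2*900*(1/40)*42)*(-24))*10 = (1890*(-24))*10 = -45360*10 = -453600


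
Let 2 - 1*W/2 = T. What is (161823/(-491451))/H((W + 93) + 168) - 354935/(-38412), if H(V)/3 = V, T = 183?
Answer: 5873273736959/635546399004 ≈ 9.2413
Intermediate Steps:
W = -362 (W = 4 - 2*183 = 4 - 366 = -362)
H(V) = 3*V
(161823/(-491451))/H((W + 93) + 168) - 354935/(-38412) = (161823/(-491451))/((3*((-362 + 93) + 168))) - 354935/(-38412) = (161823*(-1/491451))/((3*(-269 + 168))) - 354935*(-1/38412) = -53941/(163817*(3*(-101))) + 354935/38412 = -53941/163817/(-303) + 354935/38412 = -53941/163817*(-1/303) + 354935/38412 = 53941/49636551 + 354935/38412 = 5873273736959/635546399004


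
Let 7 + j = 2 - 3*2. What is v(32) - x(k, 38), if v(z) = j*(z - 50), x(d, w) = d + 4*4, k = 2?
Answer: 180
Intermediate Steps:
j = -11 (j = -7 + (2 - 3*2) = -7 + (2 - 6) = -7 - 4 = -11)
x(d, w) = 16 + d (x(d, w) = d + 16 = 16 + d)
v(z) = 550 - 11*z (v(z) = -11*(z - 50) = -11*(-50 + z) = 550 - 11*z)
v(32) - x(k, 38) = (550 - 11*32) - (16 + 2) = (550 - 352) - 1*18 = 198 - 18 = 180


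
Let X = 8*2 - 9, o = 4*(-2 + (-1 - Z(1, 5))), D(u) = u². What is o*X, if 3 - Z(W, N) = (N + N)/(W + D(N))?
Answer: -2044/13 ≈ -157.23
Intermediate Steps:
Z(W, N) = 3 - 2*N/(W + N²) (Z(W, N) = 3 - (N + N)/(W + N²) = 3 - 2*N/(W + N²))
o = -292/13 (o = 4*(-2 + (-1 - (-2*5 + 3*1 + 3*5²)/(1 + 5²))) = 4*(-2 + (-1 - (-10 + 3 + 3*25)/(1 + 25))) = 4*(-2 + (-1 - (-10 + 3 + 75)/26)) = 4*(-2 + (-1 - 68/26)) = 4*(-2 + (-1 - 1*34/13)) = 4*(-2 + (-1 - 34/13)) = 4*(-2 - 47/13) = 4*(-73/13) = -292/13 ≈ -22.462)
X = 7 (X = 16 - 9 = 7)
o*X = -292/13*7 = -2044/13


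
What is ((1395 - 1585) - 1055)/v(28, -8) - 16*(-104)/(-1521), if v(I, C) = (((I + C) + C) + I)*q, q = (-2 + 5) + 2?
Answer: -34253/4680 ≈ -7.3190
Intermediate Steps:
q = 5 (q = 3 + 2 = 5)
v(I, C) = 10*C + 10*I (v(I, C) = (((I + C) + C) + I)*5 = (((C + I) + C) + I)*5 = ((I + 2*C) + I)*5 = (2*C + 2*I)*5 = 10*C + 10*I)
((1395 - 1585) - 1055)/v(28, -8) - 16*(-104)/(-1521) = ((1395 - 1585) - 1055)/(10*(-8) + 10*28) - 16*(-104)/(-1521) = (-190 - 1055)/(-80 + 280) + 1664*(-1/1521) = -1245/200 - 128/117 = -1245*1/200 - 128/117 = -249/40 - 128/117 = -34253/4680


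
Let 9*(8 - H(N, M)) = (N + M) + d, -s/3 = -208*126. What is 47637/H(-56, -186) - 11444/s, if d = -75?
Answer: 8426062919/7646184 ≈ 1102.0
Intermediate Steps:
s = 78624 (s = -(-624)*126 = -3*(-26208) = 78624)
H(N, M) = 49/3 - M/9 - N/9 (H(N, M) = 8 - ((N + M) - 75)/9 = 8 - ((M + N) - 75)/9 = 8 - (-75 + M + N)/9 = 8 + (25/3 - M/9 - N/9) = 49/3 - M/9 - N/9)
47637/H(-56, -186) - 11444/s = 47637/(49/3 - 1/9*(-186) - 1/9*(-56)) - 11444/78624 = 47637/(49/3 + 62/3 + 56/9) - 11444*1/78624 = 47637/(389/9) - 2861/19656 = 47637*(9/389) - 2861/19656 = 428733/389 - 2861/19656 = 8426062919/7646184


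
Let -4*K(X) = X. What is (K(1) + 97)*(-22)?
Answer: -4257/2 ≈ -2128.5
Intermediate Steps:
K(X) = -X/4
(K(1) + 97)*(-22) = (-¼*1 + 97)*(-22) = (-¼ + 97)*(-22) = (387/4)*(-22) = -4257/2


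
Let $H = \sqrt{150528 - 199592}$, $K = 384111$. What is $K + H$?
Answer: $384111 + 2 i \sqrt{12266} \approx 3.8411 \cdot 10^{5} + 221.5 i$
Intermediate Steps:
$H = 2 i \sqrt{12266}$ ($H = \sqrt{-49064} = 2 i \sqrt{12266} \approx 221.5 i$)
$K + H = 384111 + 2 i \sqrt{12266}$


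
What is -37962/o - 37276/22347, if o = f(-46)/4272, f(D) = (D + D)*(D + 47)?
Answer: 906022860004/513981 ≈ 1.7628e+6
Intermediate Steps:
f(D) = 2*D*(47 + D) (f(D) = (2*D)*(47 + D) = 2*D*(47 + D))
o = -23/1068 (o = (2*(-46)*(47 - 46))/4272 = (2*(-46)*1)*(1/4272) = -92*1/4272 = -23/1068 ≈ -0.021536)
-37962/o - 37276/22347 = -37962/(-23/1068) - 37276/22347 = -37962*(-1068/23) - 37276*1/22347 = 40543416/23 - 37276/22347 = 906022860004/513981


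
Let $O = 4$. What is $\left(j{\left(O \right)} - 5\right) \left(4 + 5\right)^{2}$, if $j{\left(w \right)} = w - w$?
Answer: $-405$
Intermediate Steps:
$j{\left(w \right)} = 0$
$\left(j{\left(O \right)} - 5\right) \left(4 + 5\right)^{2} = \left(0 - 5\right) \left(4 + 5\right)^{2} = - 5 \cdot 9^{2} = \left(-5\right) 81 = -405$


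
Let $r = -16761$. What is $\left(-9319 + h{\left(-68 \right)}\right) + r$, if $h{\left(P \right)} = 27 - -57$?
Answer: $-25996$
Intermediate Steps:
$h{\left(P \right)} = 84$ ($h{\left(P \right)} = 27 + 57 = 84$)
$\left(-9319 + h{\left(-68 \right)}\right) + r = \left(-9319 + 84\right) - 16761 = -9235 - 16761 = -25996$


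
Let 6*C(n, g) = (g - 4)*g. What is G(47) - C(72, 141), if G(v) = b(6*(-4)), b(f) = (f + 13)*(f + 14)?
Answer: -6219/2 ≈ -3109.5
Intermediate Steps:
b(f) = (13 + f)*(14 + f)
G(v) = 110 (G(v) = 182 + (6*(-4))² + 27*(6*(-4)) = 182 + (-24)² + 27*(-24) = 182 + 576 - 648 = 110)
C(n, g) = g*(-4 + g)/6 (C(n, g) = ((g - 4)*g)/6 = ((-4 + g)*g)/6 = (g*(-4 + g))/6 = g*(-4 + g)/6)
G(47) - C(72, 141) = 110 - 141*(-4 + 141)/6 = 110 - 141*137/6 = 110 - 1*6439/2 = 110 - 6439/2 = -6219/2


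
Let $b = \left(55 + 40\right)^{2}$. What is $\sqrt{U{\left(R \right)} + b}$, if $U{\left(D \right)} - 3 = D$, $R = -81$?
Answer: $\sqrt{8947} \approx 94.589$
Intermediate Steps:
$U{\left(D \right)} = 3 + D$
$b = 9025$ ($b = 95^{2} = 9025$)
$\sqrt{U{\left(R \right)} + b} = \sqrt{\left(3 - 81\right) + 9025} = \sqrt{-78 + 9025} = \sqrt{8947}$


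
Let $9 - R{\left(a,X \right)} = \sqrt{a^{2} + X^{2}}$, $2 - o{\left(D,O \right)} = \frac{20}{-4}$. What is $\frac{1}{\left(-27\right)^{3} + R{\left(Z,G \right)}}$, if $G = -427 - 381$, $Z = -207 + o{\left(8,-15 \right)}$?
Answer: $- \frac{9837}{193186706} + \frac{2 \sqrt{10826}}{96593353} \approx -4.8765 \cdot 10^{-5}$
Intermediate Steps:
$o{\left(D,O \right)} = 7$ ($o{\left(D,O \right)} = 2 - \frac{20}{-4} = 2 - 20 \left(- \frac{1}{4}\right) = 2 - -5 = 2 + 5 = 7$)
$Z = -200$ ($Z = -207 + 7 = -200$)
$G = -808$ ($G = -427 - 381 = -808$)
$R{\left(a,X \right)} = 9 - \sqrt{X^{2} + a^{2}}$ ($R{\left(a,X \right)} = 9 - \sqrt{a^{2} + X^{2}} = 9 - \sqrt{X^{2} + a^{2}}$)
$\frac{1}{\left(-27\right)^{3} + R{\left(Z,G \right)}} = \frac{1}{\left(-27\right)^{3} + \left(9 - \sqrt{\left(-808\right)^{2} + \left(-200\right)^{2}}\right)} = \frac{1}{-19683 + \left(9 - \sqrt{652864 + 40000}\right)} = \frac{1}{-19683 + \left(9 - \sqrt{692864}\right)} = \frac{1}{-19683 + \left(9 - 8 \sqrt{10826}\right)} = \frac{1}{-19674 - 8 \sqrt{10826}}$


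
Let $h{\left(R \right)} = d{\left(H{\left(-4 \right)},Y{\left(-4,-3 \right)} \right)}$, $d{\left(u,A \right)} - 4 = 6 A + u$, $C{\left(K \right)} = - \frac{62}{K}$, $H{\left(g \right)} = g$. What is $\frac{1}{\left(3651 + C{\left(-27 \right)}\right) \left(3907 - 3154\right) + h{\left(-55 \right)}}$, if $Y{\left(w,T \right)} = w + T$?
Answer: $\frac{9}{24758011} \approx 3.6352 \cdot 10^{-7}$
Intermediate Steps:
$Y{\left(w,T \right)} = T + w$
$d{\left(u,A \right)} = 4 + u + 6 A$ ($d{\left(u,A \right)} = 4 + \left(6 A + u\right) = 4 + \left(u + 6 A\right) = 4 + u + 6 A$)
$h{\left(R \right)} = -42$ ($h{\left(R \right)} = 4 - 4 + 6 \left(-3 - 4\right) = 4 - 4 + 6 \left(-7\right) = 4 - 4 - 42 = -42$)
$\frac{1}{\left(3651 + C{\left(-27 \right)}\right) \left(3907 - 3154\right) + h{\left(-55 \right)}} = \frac{1}{\left(3651 - \frac{62}{-27}\right) \left(3907 - 3154\right) - 42} = \frac{1}{\left(3651 - - \frac{62}{27}\right) 753 - 42} = \frac{1}{\left(3651 + \frac{62}{27}\right) 753 - 42} = \frac{1}{\frac{98639}{27} \cdot 753 - 42} = \frac{1}{\frac{24758389}{9} - 42} = \frac{1}{\frac{24758011}{9}} = \frac{9}{24758011}$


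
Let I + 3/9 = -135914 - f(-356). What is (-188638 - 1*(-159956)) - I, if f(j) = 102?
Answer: 322003/3 ≈ 1.0733e+5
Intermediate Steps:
I = -408049/3 (I = -1/3 + (-135914 - 1*102) = -1/3 + (-135914 - 102) = -1/3 - 136016 = -408049/3 ≈ -1.3602e+5)
(-188638 - 1*(-159956)) - I = (-188638 - 1*(-159956)) - 1*(-408049/3) = (-188638 + 159956) + 408049/3 = -28682 + 408049/3 = 322003/3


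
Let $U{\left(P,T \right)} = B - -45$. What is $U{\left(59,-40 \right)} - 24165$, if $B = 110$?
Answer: $-24010$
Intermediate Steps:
$U{\left(P,T \right)} = 155$ ($U{\left(P,T \right)} = 110 - -45 = 110 + 45 = 155$)
$U{\left(59,-40 \right)} - 24165 = 155 - 24165 = -24010$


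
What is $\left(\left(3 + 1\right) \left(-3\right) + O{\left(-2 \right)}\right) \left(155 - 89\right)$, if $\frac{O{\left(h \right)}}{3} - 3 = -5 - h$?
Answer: $-792$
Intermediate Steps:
$O{\left(h \right)} = -6 - 3 h$ ($O{\left(h \right)} = 9 + 3 \left(-5 - h\right) = 9 - \left(15 + 3 h\right) = -6 - 3 h$)
$\left(\left(3 + 1\right) \left(-3\right) + O{\left(-2 \right)}\right) \left(155 - 89\right) = \left(\left(3 + 1\right) \left(-3\right) - 0\right) \left(155 - 89\right) = \left(4 \left(-3\right) + \left(-6 + 6\right)\right) 66 = \left(-12 + 0\right) 66 = \left(-12\right) 66 = -792$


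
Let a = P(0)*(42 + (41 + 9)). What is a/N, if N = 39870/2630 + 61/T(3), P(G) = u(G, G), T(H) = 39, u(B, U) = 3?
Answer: 707733/42884 ≈ 16.503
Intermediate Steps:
P(G) = 3
N = 171536/10257 (N = 39870/2630 + 61/39 = 39870*(1/2630) + 61*(1/39) = 3987/263 + 61/39 = 171536/10257 ≈ 16.724)
a = 276 (a = 3*(42 + (41 + 9)) = 3*(42 + 50) = 3*92 = 276)
a/N = 276/(171536/10257) = 276*(10257/171536) = 707733/42884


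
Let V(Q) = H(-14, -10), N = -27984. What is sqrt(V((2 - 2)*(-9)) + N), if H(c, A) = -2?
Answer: I*sqrt(27986) ≈ 167.29*I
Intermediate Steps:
V(Q) = -2
sqrt(V((2 - 2)*(-9)) + N) = sqrt(-2 - 27984) = sqrt(-27986) = I*sqrt(27986)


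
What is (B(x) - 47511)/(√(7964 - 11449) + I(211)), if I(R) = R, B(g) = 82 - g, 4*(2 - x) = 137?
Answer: -40002857/192024 + 189587*I*√3485/192024 ≈ -208.32 + 58.285*I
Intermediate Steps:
x = -129/4 (x = 2 - ¼*137 = 2 - 137/4 = -129/4 ≈ -32.250)
(B(x) - 47511)/(√(7964 - 11449) + I(211)) = ((82 - 1*(-129/4)) - 47511)/(√(7964 - 11449) + 211) = ((82 + 129/4) - 47511)/(√(-3485) + 211) = (457/4 - 47511)/(I*√3485 + 211) = -189587/(4*(211 + I*√3485))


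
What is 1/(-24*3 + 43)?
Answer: -1/29 ≈ -0.034483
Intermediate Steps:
1/(-24*3 + 43) = 1/(-72 + 43) = 1/(-29) = -1/29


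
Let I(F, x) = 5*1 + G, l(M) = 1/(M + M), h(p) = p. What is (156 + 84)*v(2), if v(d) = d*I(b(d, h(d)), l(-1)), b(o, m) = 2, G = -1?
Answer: 1920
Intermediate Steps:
l(M) = 1/(2*M)
I(F, x) = 4 (I(F, x) = 5*1 - 1 = 5 - 1 = 4)
v(d) = 4*d (v(d) = d*4 = 4*d)
(156 + 84)*v(2) = (156 + 84)*(4*2) = 240*8 = 1920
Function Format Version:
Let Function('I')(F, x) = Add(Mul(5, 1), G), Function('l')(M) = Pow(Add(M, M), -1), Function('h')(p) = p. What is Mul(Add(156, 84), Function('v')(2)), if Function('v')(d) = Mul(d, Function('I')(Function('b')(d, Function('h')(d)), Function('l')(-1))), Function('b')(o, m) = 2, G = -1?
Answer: 1920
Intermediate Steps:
Function('l')(M) = Mul(Rational(1, 2), Pow(M, -1)) (Function('l')(M) = Pow(Mul(2, M), -1) = Mul(Rational(1, 2), Pow(M, -1)))
Function('I')(F, x) = 4 (Function('I')(F, x) = Add(Mul(5, 1), -1) = Add(5, -1) = 4)
Function('v')(d) = Mul(4, d) (Function('v')(d) = Mul(d, 4) = Mul(4, d))
Mul(Add(156, 84), Function('v')(2)) = Mul(Add(156, 84), Mul(4, 2)) = Mul(240, 8) = 1920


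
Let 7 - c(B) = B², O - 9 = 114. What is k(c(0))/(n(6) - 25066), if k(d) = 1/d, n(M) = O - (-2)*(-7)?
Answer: -1/174699 ≈ -5.7241e-6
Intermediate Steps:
O = 123 (O = 9 + 114 = 123)
c(B) = 7 - B²
n(M) = 109 (n(M) = 123 - (-2)*(-7) = 123 - 1*14 = 123 - 14 = 109)
k(c(0))/(n(6) - 25066) = 1/((7 - 1*0²)*(109 - 25066)) = 1/((7 - 1*0)*(-24957)) = -1/24957/(7 + 0) = -1/24957/7 = (⅐)*(-1/24957) = -1/174699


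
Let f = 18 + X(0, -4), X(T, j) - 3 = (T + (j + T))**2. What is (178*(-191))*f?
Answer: -1257926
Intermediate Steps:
X(T, j) = 3 + (j + 2*T)**2 (X(T, j) = 3 + (T + (j + T))**2 = 3 + (T + (T + j))**2 = 3 + (j + 2*T)**2)
f = 37 (f = 18 + (3 + (-4 + 2*0)**2) = 18 + (3 + (-4 + 0)**2) = 18 + (3 + (-4)**2) = 18 + (3 + 16) = 18 + 19 = 37)
(178*(-191))*f = (178*(-191))*37 = -33998*37 = -1257926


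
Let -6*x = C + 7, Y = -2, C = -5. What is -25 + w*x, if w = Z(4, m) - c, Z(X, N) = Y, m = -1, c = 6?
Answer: -67/3 ≈ -22.333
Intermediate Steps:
Z(X, N) = -2
x = -⅓ (x = -(-5 + 7)/6 = -⅙*2 = -⅓ ≈ -0.33333)
w = -8 (w = -2 - 1*6 = -2 - 6 = -8)
-25 + w*x = -25 - 8*(-⅓) = -25 + 8/3 = -67/3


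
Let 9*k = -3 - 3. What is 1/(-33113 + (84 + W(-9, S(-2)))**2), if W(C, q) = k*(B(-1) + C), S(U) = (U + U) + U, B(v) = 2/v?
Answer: -9/222941 ≈ -4.0369e-5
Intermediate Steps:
k = -2/3 (k = (-3 - 3)/9 = (1/9)*(-6) = -2/3 ≈ -0.66667)
S(U) = 3*U (S(U) = 2*U + U = 3*U)
W(C, q) = 4/3 - 2*C/3 (W(C, q) = -2*(2/(-1) + C)/3 = -2*(2*(-1) + C)/3 = -2*(-2 + C)/3 = 4/3 - 2*C/3)
1/(-33113 + (84 + W(-9, S(-2)))**2) = 1/(-33113 + (84 + (4/3 - 2/3*(-9)))**2) = 1/(-33113 + (84 + (4/3 + 6))**2) = 1/(-33113 + (84 + 22/3)**2) = 1/(-33113 + (274/3)**2) = 1/(-33113 + 75076/9) = 1/(-222941/9) = -9/222941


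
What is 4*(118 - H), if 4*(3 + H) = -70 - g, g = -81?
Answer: 473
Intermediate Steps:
H = -¼ (H = -3 + (-70 - 1*(-81))/4 = -3 + (-70 + 81)/4 = -3 + (¼)*11 = -3 + 11/4 = -¼ ≈ -0.25000)
4*(118 - H) = 4*(118 - 1*(-¼)) = 4*(118 + ¼) = 4*(473/4) = 473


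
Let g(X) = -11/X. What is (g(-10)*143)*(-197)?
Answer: -309881/10 ≈ -30988.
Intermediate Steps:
(g(-10)*143)*(-197) = (-11/(-10)*143)*(-197) = (-11*(-⅒)*143)*(-197) = ((11/10)*143)*(-197) = (1573/10)*(-197) = -309881/10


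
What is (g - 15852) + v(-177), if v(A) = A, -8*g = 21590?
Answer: -74911/4 ≈ -18728.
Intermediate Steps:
g = -10795/4 (g = -⅛*21590 = -10795/4 ≈ -2698.8)
(g - 15852) + v(-177) = (-10795/4 - 15852) - 177 = -74203/4 - 177 = -74911/4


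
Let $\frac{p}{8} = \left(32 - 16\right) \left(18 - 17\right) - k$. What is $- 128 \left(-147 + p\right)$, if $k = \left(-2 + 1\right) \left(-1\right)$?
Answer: $3456$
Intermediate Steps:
$k = 1$ ($k = \left(-1\right) \left(-1\right) = 1$)
$p = 120$ ($p = 8 \left(\left(32 - 16\right) \left(18 - 17\right) - 1\right) = 8 \left(16 \cdot 1 - 1\right) = 8 \left(16 - 1\right) = 8 \cdot 15 = 120$)
$- 128 \left(-147 + p\right) = - 128 \left(-147 + 120\right) = \left(-128\right) \left(-27\right) = 3456$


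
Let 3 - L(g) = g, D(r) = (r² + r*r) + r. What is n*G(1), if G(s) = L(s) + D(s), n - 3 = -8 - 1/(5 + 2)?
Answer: -180/7 ≈ -25.714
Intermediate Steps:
D(r) = r + 2*r² (D(r) = (r² + r²) + r = 2*r² + r = r + 2*r²)
L(g) = 3 - g
n = -36/7 (n = 3 + (-8 - 1/(5 + 2)) = 3 + (-8 - 1/7) = 3 + (-8 - 1*⅐) = 3 + (-8 - ⅐) = 3 - 57/7 = -36/7 ≈ -5.1429)
G(s) = 3 - s + s*(1 + 2*s) (G(s) = (3 - s) + s*(1 + 2*s) = 3 - s + s*(1 + 2*s))
n*G(1) = -36*(3 + 2*1²)/7 = -36*(3 + 2*1)/7 = -36*(3 + 2)/7 = -36/7*5 = -180/7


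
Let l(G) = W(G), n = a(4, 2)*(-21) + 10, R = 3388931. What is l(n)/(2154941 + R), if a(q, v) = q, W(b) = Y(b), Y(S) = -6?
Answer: -3/2771936 ≈ -1.0823e-6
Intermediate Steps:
W(b) = -6
n = -74 (n = 4*(-21) + 10 = -84 + 10 = -74)
l(G) = -6
l(n)/(2154941 + R) = -6/(2154941 + 3388931) = -6/5543872 = -6*1/5543872 = -3/2771936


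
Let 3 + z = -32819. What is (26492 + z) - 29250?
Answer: -35580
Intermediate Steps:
z = -32822 (z = -3 - 32819 = -32822)
(26492 + z) - 29250 = (26492 - 32822) - 29250 = -6330 - 29250 = -35580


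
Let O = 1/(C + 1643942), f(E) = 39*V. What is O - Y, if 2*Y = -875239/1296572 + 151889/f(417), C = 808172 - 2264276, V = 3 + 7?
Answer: -9231940724081891/47491370810520 ≈ -194.39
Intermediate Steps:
V = 10
f(E) = 390 (f(E) = 39*10 = 390)
C = -1456104
Y = 98296840649/505663080 (Y = (-875239/1296572 + 151889/390)/2 = (1/2)*(98296840649/252831540) = 98296840649/505663080 ≈ 194.39)
O = 1/187838 (O = 1/(-1456104 + 1643942) = 1/187838 ≈ 5.3237e-6)
O - Y = 1/187838 - 1*98296840649/505663080 = 1/187838 - 98296840649/505663080 = -9231940724081891/47491370810520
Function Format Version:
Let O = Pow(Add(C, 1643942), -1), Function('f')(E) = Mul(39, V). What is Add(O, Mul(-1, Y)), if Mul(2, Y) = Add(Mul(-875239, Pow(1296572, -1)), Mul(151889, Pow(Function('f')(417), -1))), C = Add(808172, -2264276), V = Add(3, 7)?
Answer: Rational(-9231940724081891, 47491370810520) ≈ -194.39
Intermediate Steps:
V = 10
Function('f')(E) = 390 (Function('f')(E) = Mul(39, 10) = 390)
C = -1456104
Y = Rational(98296840649, 505663080) (Y = Mul(Rational(1, 2), Add(Mul(-875239, Pow(1296572, -1)), Mul(151889, Pow(390, -1)))) = Mul(Rational(1, 2), Add(Mul(-875239, Rational(1, 1296572)), Mul(151889, Rational(1, 390)))) = Mul(Rational(1, 2), Add(Rational(-875239, 1296572), Rational(151889, 390))) = Mul(Rational(1, 2), Rational(98296840649, 252831540)) = Rational(98296840649, 505663080) ≈ 194.39)
O = Rational(1, 187838) (O = Pow(Add(-1456104, 1643942), -1) = Pow(187838, -1) = Rational(1, 187838) ≈ 5.3237e-6)
Add(O, Mul(-1, Y)) = Add(Rational(1, 187838), Mul(-1, Rational(98296840649, 505663080))) = Add(Rational(1, 187838), Rational(-98296840649, 505663080)) = Rational(-9231940724081891, 47491370810520)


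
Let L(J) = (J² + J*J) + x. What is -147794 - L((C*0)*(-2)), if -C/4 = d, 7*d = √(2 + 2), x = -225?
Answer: -147569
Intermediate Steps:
d = 2/7 (d = √(2 + 2)/7 = √4/7 = (⅐)*2 = 2/7 ≈ 0.28571)
C = -8/7 (C = -4*2/7 = -8/7 ≈ -1.1429)
L(J) = -225 + 2*J² (L(J) = (J² + J*J) - 225 = (J² + J²) - 225 = 2*J² - 225 = -225 + 2*J²)
-147794 - L((C*0)*(-2)) = -147794 - (-225 + 2*(-8/7*0*(-2))²) = -147794 - (-225 + 2*(0*(-2))²) = -147794 - (-225 + 2*0²) = -147794 - (-225 + 2*0) = -147794 - (-225 + 0) = -147794 - 1*(-225) = -147794 + 225 = -147569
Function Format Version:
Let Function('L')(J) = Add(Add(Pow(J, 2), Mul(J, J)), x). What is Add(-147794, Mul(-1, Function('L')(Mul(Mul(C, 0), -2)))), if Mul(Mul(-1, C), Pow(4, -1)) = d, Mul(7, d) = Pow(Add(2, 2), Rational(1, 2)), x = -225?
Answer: -147569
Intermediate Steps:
d = Rational(2, 7) (d = Mul(Rational(1, 7), Pow(Add(2, 2), Rational(1, 2))) = Mul(Rational(1, 7), Pow(4, Rational(1, 2))) = Mul(Rational(1, 7), 2) = Rational(2, 7) ≈ 0.28571)
C = Rational(-8, 7) (C = Mul(-4, Rational(2, 7)) = Rational(-8, 7) ≈ -1.1429)
Function('L')(J) = Add(-225, Mul(2, Pow(J, 2))) (Function('L')(J) = Add(Add(Pow(J, 2), Mul(J, J)), -225) = Add(Add(Pow(J, 2), Pow(J, 2)), -225) = Add(Mul(2, Pow(J, 2)), -225) = Add(-225, Mul(2, Pow(J, 2))))
Add(-147794, Mul(-1, Function('L')(Mul(Mul(C, 0), -2)))) = Add(-147794, Mul(-1, Add(-225, Mul(2, Pow(Mul(Mul(Rational(-8, 7), 0), -2), 2))))) = Add(-147794, Mul(-1, Add(-225, Mul(2, Pow(Mul(0, -2), 2))))) = Add(-147794, Mul(-1, Add(-225, Mul(2, Pow(0, 2))))) = Add(-147794, Mul(-1, Add(-225, Mul(2, 0)))) = Add(-147794, Mul(-1, Add(-225, 0))) = Add(-147794, Mul(-1, -225)) = Add(-147794, 225) = -147569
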